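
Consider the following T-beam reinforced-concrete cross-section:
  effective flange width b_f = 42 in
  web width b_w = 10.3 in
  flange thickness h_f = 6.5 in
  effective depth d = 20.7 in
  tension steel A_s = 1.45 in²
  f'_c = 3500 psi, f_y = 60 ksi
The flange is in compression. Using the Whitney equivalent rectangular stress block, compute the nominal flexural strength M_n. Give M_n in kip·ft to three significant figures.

M_n ≈ 148 kip·ft

Tension: T = A_s f_y = 1.45 × 60 = 87 kips.
Try a within the flange: a = T/(0.85 f'_c b_f) = 87/(0.85 × 3.5 × 42) = 0.696 in.
Since a = 0.696 ≤ h_f = 6.5 in, the stress block lies entirely in the flange; analyse as a rectangular beam of width b_f.
M_n = T(d − a/2) = 87 × (20.7 − 0.348) = 1770.6 kip·in.
M_n = 1770.6/12 = 147.55 kip·ft.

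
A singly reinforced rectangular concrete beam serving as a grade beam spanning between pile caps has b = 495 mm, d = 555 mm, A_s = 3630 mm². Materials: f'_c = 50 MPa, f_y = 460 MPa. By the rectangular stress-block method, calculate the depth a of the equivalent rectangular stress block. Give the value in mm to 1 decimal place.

a ≈ 79.4 mm

T = A_s f_y = 3630 × 460 = 1669800 N = 1669.8 kN.
Setting C = 0.85 f'_c a b equal to T: a = 1669800/(0.85 × 50 × 495) = 79.4 mm.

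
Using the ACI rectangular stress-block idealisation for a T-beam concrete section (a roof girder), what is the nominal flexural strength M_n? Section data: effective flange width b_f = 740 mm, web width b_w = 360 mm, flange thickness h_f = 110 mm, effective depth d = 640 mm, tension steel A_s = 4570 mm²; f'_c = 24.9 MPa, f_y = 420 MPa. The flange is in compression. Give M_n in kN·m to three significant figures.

M_n ≈ 1110 kN·m

Tension: T = A_s f_y = 4570 × 420 = 1919400 N.
Try a within the flange: a = T/(0.85 f'_c b_f) = 1919400/(0.85 × 24.9 × 740) = 122.55 mm.
a = 122.55 > h_f = 110 mm: the block extends into the web. Split into flange-overhang and web parts.
C_f = 0.85 f'_c (b_f − b_w) h_f = 0.85 × 24.9 × (740 − 360) × 110 = 884697 N.
Remaining web compression depth: a_w = (T − C_f)/(0.85 f'_c b_w) = (1919400 − 884697)/(0.85 × 24.9 × 360) = 135.80 mm.
M_n = C_f(d − h_f/2) + (T − C_f)(d − a_w/2) = 884697 × (640 − 55) + 1034703 × (640 − 67.9) = 517.55 + 591.95 = 1109.50 × 10⁶ N·mm.
M_n = 1109.50 kN·m.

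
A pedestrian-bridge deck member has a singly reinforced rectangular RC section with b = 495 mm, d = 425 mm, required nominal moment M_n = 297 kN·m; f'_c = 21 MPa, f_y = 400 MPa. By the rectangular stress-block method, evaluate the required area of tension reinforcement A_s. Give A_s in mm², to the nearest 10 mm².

With M_n = 0.85 f'_c a b (d − a/2), solve the quadratic for a:
a = d − √(d² − 2M_n/(0.85 f'_c b)) = 425 − √(425² − 2 × 297×10⁶/(0.85 × 21 × 495)) = 88.25 mm.
A_s = 0.85 f'_c a b / f_y = 0.85 × 21 × 88.25 × 495 / 400 = 1949.4 mm².

A_s ≈ 1950 mm²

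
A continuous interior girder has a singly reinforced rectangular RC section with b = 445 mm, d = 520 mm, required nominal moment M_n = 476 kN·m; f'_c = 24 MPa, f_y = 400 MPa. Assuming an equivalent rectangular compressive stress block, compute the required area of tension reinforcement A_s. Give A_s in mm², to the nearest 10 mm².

With M_n = 0.85 f'_c a b (d − a/2), solve the quadratic for a:
a = d − √(d² − 2M_n/(0.85 f'_c b)) = 520 − √(520² − 2 × 476×10⁶/(0.85 × 24 × 445)) = 113.14 mm.
A_s = 0.85 f'_c a b / f_y = 0.85 × 24 × 113.14 × 445 / 400 = 2567.7 mm².

A_s ≈ 2570 mm²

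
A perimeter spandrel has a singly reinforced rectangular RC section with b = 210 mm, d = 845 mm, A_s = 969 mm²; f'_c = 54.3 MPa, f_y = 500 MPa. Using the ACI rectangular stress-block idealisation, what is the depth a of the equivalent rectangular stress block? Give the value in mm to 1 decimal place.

T = A_s f_y = 969 × 500 = 484500 N = 484.5 kN.
Setting C = 0.85 f'_c a b equal to T: a = 484500/(0.85 × 54.3 × 210) = 50.0 mm.

a ≈ 50.0 mm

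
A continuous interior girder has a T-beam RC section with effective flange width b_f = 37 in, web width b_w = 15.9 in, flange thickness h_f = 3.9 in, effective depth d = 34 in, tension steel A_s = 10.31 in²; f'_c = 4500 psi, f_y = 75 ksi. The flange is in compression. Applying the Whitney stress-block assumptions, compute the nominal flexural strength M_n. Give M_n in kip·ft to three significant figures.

Tension: T = A_s f_y = 10.31 × 75 = 773.25 kips.
Try a within the flange: a = T/(0.85 f'_c b_f) = 773.25/(0.85 × 4.5 × 37) = 5.464 in.
a = 5.464 > h_f = 3.9 in: the block extends into the web. Split into flange-overhang and web parts.
C_f = 0.85 f'_c (b_f − b_w) h_f = 0.85 × 4.5 × (37 − 15.9) × 3.9 = 314.8 kips.
Remaining web compression depth: a_w = (T − C_f)/(0.85 f'_c b_w) = (773.25 − 314.8)/(0.85 × 4.5 × 15.9) = 7.538 in.
M_n = C_f(d − h_f/2) + (T − C_f)(d − a_w/2) = 314.8 × (34 − 1.95) + 458.45 × (34 − 3.769) = 10089.3 + 13859.4 = 23948.7 kip·in.
M_n = 23948.7/12 = 1995.73 kip·ft.

M_n ≈ 2000 kip·ft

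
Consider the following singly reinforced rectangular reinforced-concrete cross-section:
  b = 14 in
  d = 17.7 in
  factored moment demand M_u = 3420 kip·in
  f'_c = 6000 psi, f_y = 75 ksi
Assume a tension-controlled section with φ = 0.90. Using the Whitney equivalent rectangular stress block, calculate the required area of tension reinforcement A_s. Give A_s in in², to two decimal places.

M_n = M_u/φ = 3420/0.90 = 3800 kip·in.
From M_n = 0.85 f'_c a b (d − a/2):
a = d − √(d² − 2M_n/(0.85 f'_c b)) = 17.7 − √(17.7² − 2 × 3800/(0.85 × 6 × 14)) = 3.318 in.
A_s = 0.85 f'_c a b / f_y = 0.85 × 6 × 3.318 × 14 / 75 = 3.159 in².

A_s ≈ 3.16 in²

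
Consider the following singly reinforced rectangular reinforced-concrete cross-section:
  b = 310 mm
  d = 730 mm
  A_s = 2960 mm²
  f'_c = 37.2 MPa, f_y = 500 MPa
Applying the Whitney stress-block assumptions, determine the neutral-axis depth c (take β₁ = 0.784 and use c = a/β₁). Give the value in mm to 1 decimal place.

c ≈ 192.6 mm

T = A_s f_y = 2960 × 500 = 1480000 N = 1480 kN.
Setting C = 0.85 f'_c a b equal to T: a = 1480000/(0.85 × 37.2 × 310) = 150.987 mm.
With β₁ = 0.784, c = a/β₁ = 150.987/0.784 = 192.6 mm.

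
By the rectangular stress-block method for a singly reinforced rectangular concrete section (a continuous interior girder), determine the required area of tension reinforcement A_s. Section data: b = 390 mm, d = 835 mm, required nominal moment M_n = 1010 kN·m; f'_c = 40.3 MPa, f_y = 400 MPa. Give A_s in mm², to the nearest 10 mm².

A_s ≈ 3210 mm²

With M_n = 0.85 f'_c a b (d − a/2), solve the quadratic for a:
a = d − √(d² − 2M_n/(0.85 f'_c b)) = 835 − √(835² − 2 × 1010×10⁶/(0.85 × 40.3 × 390)) = 96.07 mm.
A_s = 0.85 f'_c a b / f_y = 0.85 × 40.3 × 96.07 × 390 / 400 = 3208.6 mm².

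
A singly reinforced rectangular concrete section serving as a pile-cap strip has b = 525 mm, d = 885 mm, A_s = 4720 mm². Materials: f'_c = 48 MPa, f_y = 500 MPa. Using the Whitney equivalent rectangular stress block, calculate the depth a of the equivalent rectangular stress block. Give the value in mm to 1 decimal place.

T = A_s f_y = 4720 × 500 = 2360000 N = 2360 kN.
Setting C = 0.85 f'_c a b equal to T: a = 2360000/(0.85 × 48 × 525) = 110.2 mm.

a ≈ 110.2 mm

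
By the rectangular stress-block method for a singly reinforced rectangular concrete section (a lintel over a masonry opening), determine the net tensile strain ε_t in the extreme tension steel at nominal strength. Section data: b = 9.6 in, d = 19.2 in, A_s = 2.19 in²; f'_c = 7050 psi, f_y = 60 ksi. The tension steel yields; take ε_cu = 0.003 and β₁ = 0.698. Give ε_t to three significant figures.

ε_t ≈ 0.0146

a = A_s f_y/(0.85 f'_c b) = 2.284 in.
β₁ = 0.698, so c = a/β₁ = 2.284/0.698 = 3.272 in.
From the linear strain diagram with ε_cu = 0.003: ε_t = 0.003 (d − c)/c = 0.003 × (19.2 − 3.272)/3.272 = 0.0146.
Since ε_t ≥ 0.005, the section is tension-controlled.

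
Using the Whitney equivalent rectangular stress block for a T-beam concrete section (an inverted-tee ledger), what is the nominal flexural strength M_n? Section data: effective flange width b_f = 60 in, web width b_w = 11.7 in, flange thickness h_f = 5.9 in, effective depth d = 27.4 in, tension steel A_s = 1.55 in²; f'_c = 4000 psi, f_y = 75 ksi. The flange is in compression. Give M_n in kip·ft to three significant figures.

M_n ≈ 263 kip·ft

Tension: T = A_s f_y = 1.55 × 75 = 116.25 kips.
Try a within the flange: a = T/(0.85 f'_c b_f) = 116.25/(0.85 × 4 × 60) = 0.570 in.
Since a = 0.570 ≤ h_f = 5.9 in, the stress block lies entirely in the flange; analyse as a rectangular beam of width b_f.
M_n = T(d − a/2) = 116.25 × (27.4 − 0.285) = 3152.1 kip·in.
M_n = 3152.1/12 = 262.68 kip·ft.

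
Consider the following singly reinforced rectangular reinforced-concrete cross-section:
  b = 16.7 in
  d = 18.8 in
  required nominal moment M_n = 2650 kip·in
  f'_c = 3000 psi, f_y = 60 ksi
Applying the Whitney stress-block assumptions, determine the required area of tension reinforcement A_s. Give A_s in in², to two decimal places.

A_s ≈ 2.60 in²

From M_n = 0.85 f'_c a b (d − a/2):
a = d − √(d² − 2M_n/(0.85 f'_c b)) = 18.8 − √(18.8² − 2 × 2650/(0.85 × 3 × 16.7)) = 3.668 in.
A_s = 0.85 f'_c a b / f_y = 0.85 × 3 × 3.668 × 16.7 / 60 = 2.603 in².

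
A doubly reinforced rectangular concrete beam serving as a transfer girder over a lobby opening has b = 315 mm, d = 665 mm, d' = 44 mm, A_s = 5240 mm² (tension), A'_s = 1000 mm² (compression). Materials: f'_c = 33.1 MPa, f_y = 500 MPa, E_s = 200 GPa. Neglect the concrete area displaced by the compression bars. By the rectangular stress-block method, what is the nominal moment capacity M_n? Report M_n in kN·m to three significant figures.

Assume both tension and compression steel yield.
Net tension couple steel: A_s − A'_s = 4240 mm².
a = (A_s − A'_s) f_y / (0.85 f'_c b) = 2120000/(0.85 × 33.1 × 315) = 239.21 mm.
c = a/β₁ = 239.21/0.814 = 293.87 mm; ε'_s = 0.003(c − d')/c = 0.0026 ≥ f_y/E_s = 0.0025, so compression steel does yield.
M_n = (A_s − A'_s) f_y (d − a/2) + A'_s f_y (d − d') = [2120000 × (665 − 119.605) + 500000 × (665 − 44)] × 10⁻⁶ = 1156.24 + 310.50 = 1466.74 kN·m.

M_n ≈ 1470 kN·m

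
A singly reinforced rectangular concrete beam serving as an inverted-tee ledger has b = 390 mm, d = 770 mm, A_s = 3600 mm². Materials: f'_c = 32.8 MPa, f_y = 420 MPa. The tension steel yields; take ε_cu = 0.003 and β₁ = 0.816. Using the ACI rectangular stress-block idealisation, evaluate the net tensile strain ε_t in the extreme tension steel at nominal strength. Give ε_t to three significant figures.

a = A_s f_y/(0.85 f'_c b) = 139.06 mm.
β₁ = 0.816, so c = a/β₁ = 139.06/0.816 = 170.42 mm.
From the linear strain diagram with ε_cu = 0.003: ε_t = 0.003 (d − c)/c = 0.003 × (770 − 170.42)/170.42 = 0.0106.
Since ε_t ≥ 0.005, the section is tension-controlled.

ε_t ≈ 0.0106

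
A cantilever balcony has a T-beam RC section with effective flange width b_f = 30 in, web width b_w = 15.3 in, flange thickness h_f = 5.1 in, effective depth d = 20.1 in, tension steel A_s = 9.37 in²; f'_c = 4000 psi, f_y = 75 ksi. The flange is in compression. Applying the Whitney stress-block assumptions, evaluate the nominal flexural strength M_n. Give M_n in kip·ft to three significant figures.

M_n ≈ 962 kip·ft

Tension: T = A_s f_y = 9.37 × 75 = 702.75 kips.
Try a within the flange: a = T/(0.85 f'_c b_f) = 702.75/(0.85 × 4 × 30) = 6.890 in.
a = 6.890 > h_f = 5.1 in: the block extends into the web. Split into flange-overhang and web parts.
C_f = 0.85 f'_c (b_f − b_w) h_f = 0.85 × 4 × (30 − 15.3) × 5.1 = 254.9 kips.
Remaining web compression depth: a_w = (T − C_f)/(0.85 f'_c b_w) = (702.75 − 254.9)/(0.85 × 4 × 15.3) = 8.609 in.
M_n = C_f(d − h_f/2) + (T − C_f)(d − a_w/2) = 254.9 × (20.1 − 2.55) + 447.85 × (20.1 − 4.3045) = 4473.5 + 7074.0 = 11547.5 kip·in.
M_n = 11547.5/12 = 962.29 kip·ft.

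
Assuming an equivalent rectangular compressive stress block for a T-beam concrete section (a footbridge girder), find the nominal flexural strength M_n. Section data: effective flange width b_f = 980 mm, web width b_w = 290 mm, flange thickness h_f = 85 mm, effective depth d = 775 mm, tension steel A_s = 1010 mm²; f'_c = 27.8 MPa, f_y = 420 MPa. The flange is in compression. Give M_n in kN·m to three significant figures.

M_n ≈ 325 kN·m

Tension: T = A_s f_y = 1010 × 420 = 424200 N.
Try a within the flange: a = T/(0.85 f'_c b_f) = 424200/(0.85 × 27.8 × 980) = 18.32 mm.
Since a = 18.32 ≤ h_f = 85 mm, the stress block lies entirely in the flange; analyse as a rectangular beam of width b_f.
M_n = T(d − a/2) = 424200 × (775 − 9.16) = 324.87 × 10⁶ N·mm.
M_n = 324.87 kN·m.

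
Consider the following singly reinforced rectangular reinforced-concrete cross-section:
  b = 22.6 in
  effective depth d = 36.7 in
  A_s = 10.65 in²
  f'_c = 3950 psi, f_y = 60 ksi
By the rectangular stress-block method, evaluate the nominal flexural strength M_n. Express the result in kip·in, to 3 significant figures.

M_n ≈ 20800 kip·in

T = A_s f_y = 10.65 × 60 = 639 kips.
a = T/(0.85 f'_c b) = 639/(0.85 × 3.95 × 22.6) = 8.421 in.
M_n = T(d − a/2) = 639 × (36.7 − 4.2105) = 20760.8 kip·in.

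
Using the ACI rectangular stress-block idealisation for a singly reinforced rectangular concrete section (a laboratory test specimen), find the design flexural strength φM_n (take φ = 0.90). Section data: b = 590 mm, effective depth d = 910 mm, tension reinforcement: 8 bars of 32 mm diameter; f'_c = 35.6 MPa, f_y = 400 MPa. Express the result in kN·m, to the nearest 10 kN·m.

A_s = 8 × 804 = 6432 mm².
T = A_s f_y = 6432 × 400 = 2572800 N = 2572.8 kN.
From C = T: a = T/(0.85 f'_c b) = 2572800/(0.85 × 35.6 × 590) = 144.11 mm.
M_n = T(d − a/2) = 2572.8 kN × (910 − 72.055) mm = 2155.86 kN·m.
φM_n = 0.90 × 2155.86 = 1940.27 kN·m.

φM_n ≈ 1940 kN·m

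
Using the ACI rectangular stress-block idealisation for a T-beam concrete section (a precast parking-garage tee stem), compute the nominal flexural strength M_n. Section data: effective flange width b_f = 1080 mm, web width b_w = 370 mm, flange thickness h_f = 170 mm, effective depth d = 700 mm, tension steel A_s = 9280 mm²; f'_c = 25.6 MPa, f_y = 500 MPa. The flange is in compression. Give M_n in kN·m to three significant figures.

Tension: T = A_s f_y = 9280 × 500 = 4640000 N.
Try a within the flange: a = T/(0.85 f'_c b_f) = 4640000/(0.85 × 25.6 × 1080) = 197.44 mm.
a = 197.44 > h_f = 170 mm: the block extends into the web. Split into flange-overhang and web parts.
C_f = 0.85 f'_c (b_f − b_w) h_f = 0.85 × 25.6 × (1080 − 370) × 170 = 2626432 N.
Remaining web compression depth: a_w = (T − C_f)/(0.85 f'_c b_w) = (4640000 − 2626432)/(0.85 × 25.6 × 370) = 250.10 mm.
M_n = C_f(d − h_f/2) + (T − C_f)(d − a_w/2) = 2626432 × (700 − 85) + 2013568 × (700 − 125.05) = 1615.26 + 1157.70 = 2772.96 × 10⁶ N·mm.
M_n = 2772.96 kN·m.

M_n ≈ 2770 kN·m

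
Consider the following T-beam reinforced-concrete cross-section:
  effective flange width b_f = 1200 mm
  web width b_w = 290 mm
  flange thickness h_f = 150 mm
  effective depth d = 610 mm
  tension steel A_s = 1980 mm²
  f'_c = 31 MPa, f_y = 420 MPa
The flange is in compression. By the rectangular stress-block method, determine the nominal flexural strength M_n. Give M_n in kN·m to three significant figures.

Tension: T = A_s f_y = 1980 × 420 = 831600 N.
Try a within the flange: a = T/(0.85 f'_c b_f) = 831600/(0.85 × 31 × 1200) = 26.30 mm.
Since a = 26.30 ≤ h_f = 150 mm, the stress block lies entirely in the flange; analyse as a rectangular beam of width b_f.
M_n = T(d − a/2) = 831600 × (610 − 13.15) = 496.34 × 10⁶ N·mm.
M_n = 496.34 kN·m.

M_n ≈ 496 kN·m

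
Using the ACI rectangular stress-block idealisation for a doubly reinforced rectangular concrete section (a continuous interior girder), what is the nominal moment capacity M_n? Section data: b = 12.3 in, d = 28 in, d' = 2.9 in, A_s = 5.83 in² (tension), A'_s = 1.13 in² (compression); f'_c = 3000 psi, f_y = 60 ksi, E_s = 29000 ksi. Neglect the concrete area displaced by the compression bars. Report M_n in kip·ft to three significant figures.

Assume both steels yield.
a = (A_s − A'_s) f_y/(0.85 f'_c b) = (5.83 − 1.13) × 60/(0.85 × 3 × 12.3) = 8.991 in.
c = a/β₁ = 8.991/0.85 = 10.578 in; ε'_s = 0.003(c − d')/c = 0.0022 ≥ ε_y = 0.0021, so the compression steel yields.
M_n = (A_s − A'_s) f_y (d − a/2) + A'_s f_y (d − d') = 282 × (28 − 4.4955) + 67.8 × (28 − 2.9) = 6628.3 + 1701.8 = 8330.1 kip·in = 8330.1/12 = 694.18 kip·ft.

M_n ≈ 694 kip·ft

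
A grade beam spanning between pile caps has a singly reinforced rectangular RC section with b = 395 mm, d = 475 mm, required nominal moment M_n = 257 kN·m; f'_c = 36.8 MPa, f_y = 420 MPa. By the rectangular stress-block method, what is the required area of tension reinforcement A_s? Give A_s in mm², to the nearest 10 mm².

A_s ≈ 1350 mm²

With M_n = 0.85 f'_c a b (d − a/2), solve the quadratic for a:
a = d − √(d² − 2M_n/(0.85 f'_c b)) = 475 − √(475² − 2 × 257×10⁶/(0.85 × 36.8 × 395)) = 46.02 mm.
A_s = 0.85 f'_c a b / f_y = 0.85 × 36.8 × 46.02 × 395 / 420 = 1353.8 mm².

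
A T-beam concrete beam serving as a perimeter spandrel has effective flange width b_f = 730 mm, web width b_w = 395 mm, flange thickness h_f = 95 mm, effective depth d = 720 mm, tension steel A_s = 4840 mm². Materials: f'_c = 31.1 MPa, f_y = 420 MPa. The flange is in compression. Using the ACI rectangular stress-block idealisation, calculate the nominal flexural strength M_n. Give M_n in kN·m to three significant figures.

Tension: T = A_s f_y = 4840 × 420 = 2032800 N.
Try a within the flange: a = T/(0.85 f'_c b_f) = 2032800/(0.85 × 31.1 × 730) = 105.34 mm.
a = 105.34 > h_f = 95 mm: the block extends into the web. Split into flange-overhang and web parts.
C_f = 0.85 f'_c (b_f − b_w) h_f = 0.85 × 31.1 × (730 − 395) × 95 = 841294 N.
Remaining web compression depth: a_w = (T − C_f)/(0.85 f'_c b_w) = (2032800 − 841294)/(0.85 × 31.1 × 395) = 114.11 mm.
M_n = C_f(d − h_f/2) + (T − C_f)(d − a_w/2) = 841294 × (720 − 47.5) + 1191506 × (720 − 57.055) = 565.77 + 789.90 = 1355.67 × 10⁶ N·mm.
M_n = 1355.67 kN·m.

M_n ≈ 1360 kN·m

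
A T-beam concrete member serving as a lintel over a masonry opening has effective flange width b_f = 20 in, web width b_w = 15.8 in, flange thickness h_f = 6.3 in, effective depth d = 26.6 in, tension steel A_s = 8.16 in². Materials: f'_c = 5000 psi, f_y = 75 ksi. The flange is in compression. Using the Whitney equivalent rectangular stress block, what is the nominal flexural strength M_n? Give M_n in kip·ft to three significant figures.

Tension: T = A_s f_y = 8.16 × 75 = 612 kips.
Try a within the flange: a = T/(0.85 f'_c b_f) = 612/(0.85 × 5 × 20) = 7.200 in.
a = 7.200 > h_f = 6.3 in: the block extends into the web. Split into flange-overhang and web parts.
C_f = 0.85 f'_c (b_f − b_w) h_f = 0.85 × 5 × (20 − 15.8) × 6.3 = 112.5 kips.
Remaining web compression depth: a_w = (T − C_f)/(0.85 f'_c b_w) = (612 − 112.5)/(0.85 × 5 × 15.8) = 7.439 in.
M_n = C_f(d − h_f/2) + (T − C_f)(d − a_w/2) = 112.5 × (26.6 − 3.15) + 499.5 × (26.6 − 3.7195) = 2638.1 + 11428.8 = 14066.9 kip·in.
M_n = 14066.9/12 = 1172.24 kip·ft.

M_n ≈ 1170 kip·ft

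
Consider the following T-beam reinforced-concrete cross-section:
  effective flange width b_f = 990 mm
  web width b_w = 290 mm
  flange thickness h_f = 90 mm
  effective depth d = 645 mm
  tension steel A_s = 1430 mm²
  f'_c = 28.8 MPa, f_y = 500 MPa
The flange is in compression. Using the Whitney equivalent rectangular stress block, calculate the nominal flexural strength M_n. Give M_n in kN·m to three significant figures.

Tension: T = A_s f_y = 1430 × 500 = 715000 N.
Try a within the flange: a = T/(0.85 f'_c b_f) = 715000/(0.85 × 28.8 × 990) = 29.50 mm.
Since a = 29.50 ≤ h_f = 90 mm, the stress block lies entirely in the flange; analyse as a rectangular beam of width b_f.
M_n = T(d − a/2) = 715000 × (645 − 14.75) = 450.63 × 10⁶ N·mm.
M_n = 450.63 kN·m.

M_n ≈ 451 kN·m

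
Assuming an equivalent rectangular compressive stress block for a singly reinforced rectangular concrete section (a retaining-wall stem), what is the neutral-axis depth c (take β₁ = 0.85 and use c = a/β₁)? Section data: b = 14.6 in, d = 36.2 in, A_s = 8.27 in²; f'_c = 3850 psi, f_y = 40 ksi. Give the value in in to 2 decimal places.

c ≈ 8.15 in

T = A_s f_y = 8.27 × 40 = 330.8 kips.
a = T/(0.85 f'_c b) = 330.8/(0.85 × 3.85 × 14.6) = 6.9236 in.
With β₁ = 0.85, c = a/β₁ = 6.9236/0.85 = 8.15 in.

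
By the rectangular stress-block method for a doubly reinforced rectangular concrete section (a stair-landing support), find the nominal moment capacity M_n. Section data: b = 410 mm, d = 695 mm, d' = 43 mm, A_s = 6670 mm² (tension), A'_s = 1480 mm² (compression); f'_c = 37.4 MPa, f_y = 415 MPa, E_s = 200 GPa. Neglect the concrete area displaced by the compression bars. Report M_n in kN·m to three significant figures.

Assume both tension and compression steel yield.
Net tension couple steel: A_s − A'_s = 5190 mm².
a = (A_s − A'_s) f_y / (0.85 f'_c b) = 2153850/(0.85 × 37.4 × 410) = 165.25 mm.
c = a/β₁ = 165.25/0.783 = 211.05 mm; ε'_s = 0.003(c − d')/c = 0.0024 ≥ f_y/E_s = 0.0021, so compression steel does yield.
M_n = (A_s − A'_s) f_y (d − a/2) + A'_s f_y (d − d') = [2153850 × (695 − 82.625) + 614200 × (695 − 43)] × 10⁻⁶ = 1318.96 + 400.46 = 1719.42 kN·m.

M_n ≈ 1720 kN·m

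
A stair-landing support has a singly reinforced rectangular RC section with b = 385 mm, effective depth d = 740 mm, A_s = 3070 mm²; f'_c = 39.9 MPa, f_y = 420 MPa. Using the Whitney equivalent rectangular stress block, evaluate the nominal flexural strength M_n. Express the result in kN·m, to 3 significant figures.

T = A_s f_y = 3070 × 420 = 1289400 N = 1289.4 kN.
From C = T: a = T/(0.85 f'_c b) = 1289400/(0.85 × 39.9 × 385) = 98.75 mm.
M_n = T(d − a/2) = 1289.4 kN × (740 − 49.375) mm = 890.49 kN·m.

M_n ≈ 890 kN·m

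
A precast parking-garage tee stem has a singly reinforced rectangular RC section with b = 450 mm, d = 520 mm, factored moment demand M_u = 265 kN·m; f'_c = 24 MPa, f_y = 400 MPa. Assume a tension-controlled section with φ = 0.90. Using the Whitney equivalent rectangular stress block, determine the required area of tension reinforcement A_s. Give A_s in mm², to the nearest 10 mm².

M_n = M_u/φ = 265/0.90 = 294.444 kN·m.
With M_n = 0.85 f'_c a b (d − a/2), solve the quadratic for a:
a = d − √(d² − 2M_n/(0.85 f'_c b)) = 520 − √(520² − 2 × 294.444×10⁶/(0.85 × 24 × 450)) = 65.85 mm.
A_s = 0.85 f'_c a b / f_y = 0.85 × 24 × 65.85 × 450 / 400 = 1511.3 mm².

A_s ≈ 1510 mm²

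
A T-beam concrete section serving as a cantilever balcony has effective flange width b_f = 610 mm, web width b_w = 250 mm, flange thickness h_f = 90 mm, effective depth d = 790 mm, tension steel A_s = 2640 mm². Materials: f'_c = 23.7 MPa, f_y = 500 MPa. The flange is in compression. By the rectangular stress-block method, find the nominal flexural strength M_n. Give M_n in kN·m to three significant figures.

Tension: T = A_s f_y = 2640 × 500 = 1320000 N.
Try a within the flange: a = T/(0.85 f'_c b_f) = 1320000/(0.85 × 23.7 × 610) = 107.42 mm.
a = 107.42 > h_f = 90 mm: the block extends into the web. Split into flange-overhang and web parts.
C_f = 0.85 f'_c (b_f − b_w) h_f = 0.85 × 23.7 × (610 − 250) × 90 = 652698 N.
Remaining web compression depth: a_w = (T − C_f)/(0.85 f'_c b_w) = (1320000 − 652698)/(0.85 × 23.7 × 250) = 132.50 mm.
M_n = C_f(d − h_f/2) + (T − C_f)(d − a_w/2) = 652698 × (790 − 45) + 667302 × (790 − 66.25) = 486.26 + 482.96 = 969.22 × 10⁶ N·mm.
M_n = 969.22 kN·m.

M_n ≈ 969 kN·m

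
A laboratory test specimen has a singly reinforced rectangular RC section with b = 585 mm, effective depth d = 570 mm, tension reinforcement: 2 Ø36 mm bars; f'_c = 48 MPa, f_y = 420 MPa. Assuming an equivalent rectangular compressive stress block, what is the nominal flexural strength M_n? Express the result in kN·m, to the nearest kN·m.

A_s = 2 × 1018 = 2036 mm².
T = A_s f_y = 2036 × 420 = 855120 N = 855.12 kN.
From C = T: a = T/(0.85 f'_c b) = 855120/(0.85 × 48 × 585) = 35.83 mm.
M_n = T(d − a/2) = 855.12 kN × (570 − 17.915) mm = 472.10 kN·m.

M_n ≈ 472 kN·m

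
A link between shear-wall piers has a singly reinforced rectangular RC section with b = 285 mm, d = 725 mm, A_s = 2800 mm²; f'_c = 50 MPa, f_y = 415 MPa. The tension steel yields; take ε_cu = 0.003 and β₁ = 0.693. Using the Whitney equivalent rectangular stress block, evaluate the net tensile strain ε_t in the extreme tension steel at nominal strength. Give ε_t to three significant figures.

a = A_s f_y/(0.85 f'_c b) = 95.93 mm.
β₁ = 0.693, so c = a/β₁ = 95.93/0.693 = 138.43 mm.
From the linear strain diagram with ε_cu = 0.003: ε_t = 0.003 (d − c)/c = 0.003 × (725 − 138.43)/138.43 = 0.0127.
Since ε_t ≥ 0.005, the section is tension-controlled.

ε_t ≈ 0.0127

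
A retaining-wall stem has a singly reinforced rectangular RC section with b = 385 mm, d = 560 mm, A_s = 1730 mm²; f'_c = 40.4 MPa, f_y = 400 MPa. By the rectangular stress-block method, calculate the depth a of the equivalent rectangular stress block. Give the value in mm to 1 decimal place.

a ≈ 52.3 mm

T = A_s f_y = 1730 × 400 = 692000 N = 692 kN.
Setting C = 0.85 f'_c a b equal to T: a = 692000/(0.85 × 40.4 × 385) = 52.3 mm.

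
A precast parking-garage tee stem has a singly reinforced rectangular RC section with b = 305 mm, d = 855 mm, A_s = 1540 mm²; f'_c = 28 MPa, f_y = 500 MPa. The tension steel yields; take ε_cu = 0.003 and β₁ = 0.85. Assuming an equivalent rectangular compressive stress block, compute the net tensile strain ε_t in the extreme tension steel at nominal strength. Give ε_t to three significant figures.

ε_t ≈ 0.0176

a = A_s f_y/(0.85 f'_c b) = 106.08 mm.
β₁ = 0.85, so c = a/β₁ = 106.08/0.85 = 124.80 mm.
From the linear strain diagram with ε_cu = 0.003: ε_t = 0.003 (d − c)/c = 0.003 × (855 − 124.80)/124.80 = 0.0176.
Since ε_t ≥ 0.005, the section is tension-controlled.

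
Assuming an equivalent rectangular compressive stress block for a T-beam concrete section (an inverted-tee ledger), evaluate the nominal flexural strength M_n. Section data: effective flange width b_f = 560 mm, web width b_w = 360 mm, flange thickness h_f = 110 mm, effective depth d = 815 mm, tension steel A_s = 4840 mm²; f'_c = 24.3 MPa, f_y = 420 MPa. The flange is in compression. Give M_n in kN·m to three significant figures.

Tension: T = A_s f_y = 4840 × 420 = 2032800 N.
Try a within the flange: a = T/(0.85 f'_c b_f) = 2032800/(0.85 × 24.3 × 560) = 175.74 mm.
a = 175.74 > h_f = 110 mm: the block extends into the web. Split into flange-overhang and web parts.
C_f = 0.85 f'_c (b_f − b_w) h_f = 0.85 × 24.3 × (560 − 360) × 110 = 454410 N.
Remaining web compression depth: a_w = (T − C_f)/(0.85 f'_c b_w) = (2032800 − 454410)/(0.85 × 24.3 × 360) = 212.27 mm.
M_n = C_f(d − h_f/2) + (T − C_f)(d − a_w/2) = 454410 × (815 − 55) + 1578390 × (815 − 106.135) = 345.35 + 1118.87 = 1464.22 × 10⁶ N·mm.
M_n = 1464.22 kN·m.

M_n ≈ 1460 kN·m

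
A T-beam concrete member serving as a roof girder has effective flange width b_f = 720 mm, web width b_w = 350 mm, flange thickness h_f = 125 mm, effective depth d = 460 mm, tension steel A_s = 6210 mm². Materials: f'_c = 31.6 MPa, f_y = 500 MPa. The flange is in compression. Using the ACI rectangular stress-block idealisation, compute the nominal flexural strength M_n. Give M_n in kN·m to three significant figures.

Tension: T = A_s f_y = 6210 × 500 = 3105000 N.
Try a within the flange: a = T/(0.85 f'_c b_f) = 3105000/(0.85 × 31.6 × 720) = 160.55 mm.
a = 160.55 > h_f = 125 mm: the block extends into the web. Split into flange-overhang and web parts.
C_f = 0.85 f'_c (b_f − b_w) h_f = 0.85 × 31.6 × (720 − 350) × 125 = 1242275 N.
Remaining web compression depth: a_w = (T − C_f)/(0.85 f'_c b_w) = (3105000 − 1242275)/(0.85 × 31.6 × 350) = 198.14 mm.
M_n = C_f(d − h_f/2) + (T − C_f)(d − a_w/2) = 1242275 × (460 − 62.5) + 1862725 × (460 − 99.07) = 493.80 + 672.31 = 1166.11 × 10⁶ N·mm.
M_n = 1166.11 kN·m.

M_n ≈ 1170 kN·m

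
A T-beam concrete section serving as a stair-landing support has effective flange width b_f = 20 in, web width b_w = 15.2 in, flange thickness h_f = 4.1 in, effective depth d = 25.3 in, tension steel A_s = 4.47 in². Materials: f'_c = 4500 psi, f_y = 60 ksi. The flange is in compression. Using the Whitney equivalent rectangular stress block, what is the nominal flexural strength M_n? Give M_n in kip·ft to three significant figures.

M_n ≈ 526 kip·ft

Tension: T = A_s f_y = 4.47 × 60 = 268.2 kips.
Try a within the flange: a = T/(0.85 f'_c b_f) = 268.2/(0.85 × 4.5 × 20) = 3.506 in.
Since a = 3.506 ≤ h_f = 4.1 in, the stress block lies entirely in the flange; analyse as a rectangular beam of width b_f.
M_n = T(d − a/2) = 268.2 × (25.3 − 1.753) = 6315.3 kip·in.
M_n = 6315.3/12 = 526.28 kip·ft.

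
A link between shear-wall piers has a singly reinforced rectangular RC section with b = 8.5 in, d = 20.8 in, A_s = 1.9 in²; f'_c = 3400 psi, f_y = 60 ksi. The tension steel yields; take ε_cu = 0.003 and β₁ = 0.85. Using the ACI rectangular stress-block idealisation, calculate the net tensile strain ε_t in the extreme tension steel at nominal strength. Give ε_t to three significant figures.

a = A_s f_y/(0.85 f'_c b) = 4.641 in.
β₁ = 0.85, so c = a/β₁ = 4.641/0.85 = 5.460 in.
From the linear strain diagram with ε_cu = 0.003: ε_t = 0.003 (d − c)/c = 0.003 × (20.8 − 5.460)/5.460 = 0.00843.
Since ε_t ≥ 0.005, the section is tension-controlled.

ε_t ≈ 0.00843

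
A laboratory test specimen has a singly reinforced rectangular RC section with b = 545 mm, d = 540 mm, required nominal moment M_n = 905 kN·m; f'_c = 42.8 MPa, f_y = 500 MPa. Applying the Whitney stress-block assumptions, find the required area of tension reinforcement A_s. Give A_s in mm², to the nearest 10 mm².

With M_n = 0.85 f'_c a b (d − a/2), solve the quadratic for a:
a = d − √(d² − 2M_n/(0.85 f'_c b)) = 540 − √(540² − 2 × 905×10⁶/(0.85 × 42.8 × 545)) = 92.44 mm.
A_s = 0.85 f'_c a b / f_y = 0.85 × 42.8 × 92.44 × 545 / 500 = 3665.6 mm².

A_s ≈ 3670 mm²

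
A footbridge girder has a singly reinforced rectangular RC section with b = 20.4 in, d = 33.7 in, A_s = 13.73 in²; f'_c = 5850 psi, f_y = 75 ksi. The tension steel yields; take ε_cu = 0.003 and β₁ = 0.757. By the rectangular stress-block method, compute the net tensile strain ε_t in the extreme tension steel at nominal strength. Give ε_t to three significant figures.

ε_t ≈ 0.00454

a = A_s f_y/(0.85 f'_c b) = 10.151 in.
β₁ = 0.757, so c = a/β₁ = 10.151/0.757 = 13.410 in.
From the linear strain diagram with ε_cu = 0.003: ε_t = 0.003 (d − c)/c = 0.003 × (33.7 − 13.410)/13.410 = 0.00454.
ε_t is between 0.004 and 0.005 — transition zone.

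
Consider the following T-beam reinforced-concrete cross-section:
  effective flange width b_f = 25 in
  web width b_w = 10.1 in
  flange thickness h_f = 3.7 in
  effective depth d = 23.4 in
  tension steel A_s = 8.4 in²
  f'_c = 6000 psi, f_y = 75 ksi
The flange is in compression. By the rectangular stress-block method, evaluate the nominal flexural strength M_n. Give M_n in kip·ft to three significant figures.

M_n ≈ 1090 kip·ft

Tension: T = A_s f_y = 8.4 × 75 = 630 kips.
Try a within the flange: a = T/(0.85 f'_c b_f) = 630/(0.85 × 6 × 25) = 4.941 in.
a = 4.941 > h_f = 3.7 in: the block extends into the web. Split into flange-overhang and web parts.
C_f = 0.85 f'_c (b_f − b_w) h_f = 0.85 × 6 × (25 − 10.1) × 3.7 = 281.2 kips.
Remaining web compression depth: a_w = (T − C_f)/(0.85 f'_c b_w) = (630 − 281.2)/(0.85 × 6 × 10.1) = 6.772 in.
M_n = C_f(d − h_f/2) + (T − C_f)(d − a_w/2) = 281.2 × (23.4 − 1.85) + 348.8 × (23.4 − 3.386) = 6059.9 + 6980.9 = 13040.8 kip·in.
M_n = 13040.8/12 = 1086.73 kip·ft.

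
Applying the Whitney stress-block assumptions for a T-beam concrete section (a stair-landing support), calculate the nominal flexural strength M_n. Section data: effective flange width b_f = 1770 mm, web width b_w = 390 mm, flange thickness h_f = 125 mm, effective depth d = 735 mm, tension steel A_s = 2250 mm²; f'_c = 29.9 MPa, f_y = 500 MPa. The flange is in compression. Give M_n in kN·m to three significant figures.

Tension: T = A_s f_y = 2250 × 500 = 1125000 N.
Try a within the flange: a = T/(0.85 f'_c b_f) = 1125000/(0.85 × 29.9 × 1770) = 25.01 mm.
Since a = 25.01 ≤ h_f = 125 mm, the stress block lies entirely in the flange; analyse as a rectangular beam of width b_f.
M_n = T(d − a/2) = 1125000 × (735 − 12.505) = 812.81 × 10⁶ N·mm.
M_n = 812.81 kN·m.

M_n ≈ 813 kN·m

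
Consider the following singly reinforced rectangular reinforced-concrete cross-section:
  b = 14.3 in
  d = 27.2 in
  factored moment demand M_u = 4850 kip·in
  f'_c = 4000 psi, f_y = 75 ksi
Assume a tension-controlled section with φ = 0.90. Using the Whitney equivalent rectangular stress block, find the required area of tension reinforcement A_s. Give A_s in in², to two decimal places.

A_s ≈ 2.88 in²

M_n = M_u/φ = 4850/0.90 = 5388.89 kip·in.
From M_n = 0.85 f'_c a b (d − a/2):
a = d − √(d² − 2M_n/(0.85 f'_c b)) = 27.2 − √(27.2² − 2 × 5388.89/(0.85 × 4 × 14.3)) = 4.437 in.
A_s = 0.85 f'_c a b / f_y = 0.85 × 4 × 4.437 × 14.3 / 75 = 2.876 in².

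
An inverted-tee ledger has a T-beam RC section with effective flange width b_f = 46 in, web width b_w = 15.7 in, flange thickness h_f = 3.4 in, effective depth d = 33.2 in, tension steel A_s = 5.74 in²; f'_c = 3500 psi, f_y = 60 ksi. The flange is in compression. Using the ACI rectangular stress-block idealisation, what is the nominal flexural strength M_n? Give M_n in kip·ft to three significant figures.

M_n ≈ 917 kip·ft

Tension: T = A_s f_y = 5.74 × 60 = 344.4 kips.
Try a within the flange: a = T/(0.85 f'_c b_f) = 344.4/(0.85 × 3.5 × 46) = 2.517 in.
Since a = 2.517 ≤ h_f = 3.4 in, the stress block lies entirely in the flange; analyse as a rectangular beam of width b_f.
M_n = T(d − a/2) = 344.4 × (33.2 − 1.2585) = 11000.7 kip·in.
M_n = 11000.7/12 = 916.73 kip·ft.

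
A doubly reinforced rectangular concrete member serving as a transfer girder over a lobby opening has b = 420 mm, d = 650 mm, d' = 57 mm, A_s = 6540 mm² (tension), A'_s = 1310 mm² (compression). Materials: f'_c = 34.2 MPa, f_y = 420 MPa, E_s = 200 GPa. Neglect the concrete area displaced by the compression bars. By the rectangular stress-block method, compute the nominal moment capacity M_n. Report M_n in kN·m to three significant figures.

M_n ≈ 1560 kN·m

Assume both tension and compression steel yield.
Net tension couple steel: A_s − A'_s = 5230 mm².
a = (A_s − A'_s) f_y / (0.85 f'_c b) = 2196600/(0.85 × 34.2 × 420) = 179.91 mm.
c = a/β₁ = 179.91/0.806 = 223.21 mm; ε'_s = 0.003(c − d')/c = 0.0022 ≥ f_y/E_s = 0.0021, so compression steel does yield.
M_n = (A_s − A'_s) f_y (d − a/2) + A'_s f_y (d − d') = [2196600 × (650 − 89.955) + 550200 × (650 − 57)] × 10⁻⁶ = 1230.19 + 326.27 = 1556.46 kN·m.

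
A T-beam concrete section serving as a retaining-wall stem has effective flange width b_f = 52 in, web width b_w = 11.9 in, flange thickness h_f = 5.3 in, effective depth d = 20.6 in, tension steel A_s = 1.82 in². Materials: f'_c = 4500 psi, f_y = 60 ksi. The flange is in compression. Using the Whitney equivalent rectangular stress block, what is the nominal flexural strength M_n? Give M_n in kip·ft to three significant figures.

M_n ≈ 185 kip·ft

Tension: T = A_s f_y = 1.82 × 60 = 109.2 kips.
Try a within the flange: a = T/(0.85 f'_c b_f) = 109.2/(0.85 × 4.5 × 52) = 0.549 in.
Since a = 0.549 ≤ h_f = 5.3 in, the stress block lies entirely in the flange; analyse as a rectangular beam of width b_f.
M_n = T(d − a/2) = 109.2 × (20.6 − 0.2745) = 2219.5 kip·in.
M_n = 2219.5/12 = 184.96 kip·ft.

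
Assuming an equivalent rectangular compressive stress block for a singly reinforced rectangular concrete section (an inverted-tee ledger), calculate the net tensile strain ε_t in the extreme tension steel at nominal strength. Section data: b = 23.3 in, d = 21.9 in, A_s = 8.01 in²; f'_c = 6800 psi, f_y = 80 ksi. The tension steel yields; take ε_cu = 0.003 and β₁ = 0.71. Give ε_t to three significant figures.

a = A_s f_y/(0.85 f'_c b) = 4.758 in.
β₁ = 0.71, so c = a/β₁ = 4.758/0.71 = 6.701 in.
From the linear strain diagram with ε_cu = 0.003: ε_t = 0.003 (d − c)/c = 0.003 × (21.9 − 6.701)/6.701 = 0.00680.
Since ε_t ≥ 0.005, the section is tension-controlled.

ε_t ≈ 0.00680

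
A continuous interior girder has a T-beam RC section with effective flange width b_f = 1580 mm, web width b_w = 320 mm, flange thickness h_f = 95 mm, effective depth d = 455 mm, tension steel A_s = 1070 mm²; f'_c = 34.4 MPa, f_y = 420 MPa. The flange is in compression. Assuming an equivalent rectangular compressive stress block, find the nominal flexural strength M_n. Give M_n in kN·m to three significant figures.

M_n ≈ 202 kN·m

Tension: T = A_s f_y = 1070 × 420 = 449400 N.
Try a within the flange: a = T/(0.85 f'_c b_f) = 449400/(0.85 × 34.4 × 1580) = 9.73 mm.
Since a = 9.73 ≤ h_f = 95 mm, the stress block lies entirely in the flange; analyse as a rectangular beam of width b_f.
M_n = T(d − a/2) = 449400 × (455 − 4.865) = 202.29 × 10⁶ N·mm.
M_n = 202.29 kN·m.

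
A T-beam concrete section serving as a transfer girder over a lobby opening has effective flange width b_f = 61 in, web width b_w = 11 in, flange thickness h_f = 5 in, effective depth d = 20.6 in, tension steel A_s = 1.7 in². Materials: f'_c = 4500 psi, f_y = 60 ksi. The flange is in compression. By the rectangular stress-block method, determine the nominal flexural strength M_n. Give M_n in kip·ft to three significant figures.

M_n ≈ 173 kip·ft

Tension: T = A_s f_y = 1.7 × 60 = 102 kips.
Try a within the flange: a = T/(0.85 f'_c b_f) = 102/(0.85 × 4.5 × 61) = 0.437 in.
Since a = 0.437 ≤ h_f = 5 in, the stress block lies entirely in the flange; analyse as a rectangular beam of width b_f.
M_n = T(d − a/2) = 102 × (20.6 − 0.2185) = 2078.9 kip·in.
M_n = 2078.9/12 = 173.24 kip·ft.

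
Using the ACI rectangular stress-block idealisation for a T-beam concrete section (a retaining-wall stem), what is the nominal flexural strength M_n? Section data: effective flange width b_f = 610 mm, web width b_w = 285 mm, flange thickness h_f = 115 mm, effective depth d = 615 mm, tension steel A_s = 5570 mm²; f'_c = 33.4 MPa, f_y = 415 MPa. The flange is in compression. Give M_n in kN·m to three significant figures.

M_n ≈ 1260 kN·m

Tension: T = A_s f_y = 5570 × 415 = 2311550 N.
Try a within the flange: a = T/(0.85 f'_c b_f) = 2311550/(0.85 × 33.4 × 610) = 133.48 mm.
a = 133.48 > h_f = 115 mm: the block extends into the web. Split into flange-overhang and web parts.
C_f = 0.85 f'_c (b_f − b_w) h_f = 0.85 × 33.4 × (610 − 285) × 115 = 1061076 N.
Remaining web compression depth: a_w = (T − C_f)/(0.85 f'_c b_w) = (2311550 − 1061076)/(0.85 × 33.4 × 285) = 154.55 mm.
M_n = C_f(d − h_f/2) + (T − C_f)(d − a_w/2) = 1061076 × (615 − 57.5) + 1250474 × (615 − 77.275) = 591.55 + 672.41 = 1263.96 × 10⁶ N·mm.
M_n = 1263.96 kN·m.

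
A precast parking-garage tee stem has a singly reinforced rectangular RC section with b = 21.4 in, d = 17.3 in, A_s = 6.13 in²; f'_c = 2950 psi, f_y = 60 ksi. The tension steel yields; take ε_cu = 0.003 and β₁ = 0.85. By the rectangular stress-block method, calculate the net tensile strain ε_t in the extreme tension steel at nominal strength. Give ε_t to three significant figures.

ε_t ≈ 0.00344

a = A_s f_y/(0.85 f'_c b) = 6.854 in.
β₁ = 0.85, so c = a/β₁ = 6.854/0.85 = 8.064 in.
From the linear strain diagram with ε_cu = 0.003: ε_t = 0.003 (d − c)/c = 0.003 × (17.3 − 8.064)/8.064 = 0.00344.
ε_t < 0.004 — the section is over-reinforced for flexure under ACI limits.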